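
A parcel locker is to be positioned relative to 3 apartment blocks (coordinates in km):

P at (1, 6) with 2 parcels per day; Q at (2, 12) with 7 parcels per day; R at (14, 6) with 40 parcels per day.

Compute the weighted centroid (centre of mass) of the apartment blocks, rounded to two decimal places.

The minimiser of Σwᵢ‖p−pᵢ‖² is the weighted centroid p* = (Σwᵢpᵢ)/(Σwᵢ).
Σwᵢ = 49.
Σwᵢxᵢ = 2·1 + 7·2 + 40·14 = 576.
Σwᵢyᵢ = 2·6 + 7·12 + 40·6 = 336.
x* = 576/49 = 11.76, y* = 336/49 = 6.86.

(11.76, 6.86)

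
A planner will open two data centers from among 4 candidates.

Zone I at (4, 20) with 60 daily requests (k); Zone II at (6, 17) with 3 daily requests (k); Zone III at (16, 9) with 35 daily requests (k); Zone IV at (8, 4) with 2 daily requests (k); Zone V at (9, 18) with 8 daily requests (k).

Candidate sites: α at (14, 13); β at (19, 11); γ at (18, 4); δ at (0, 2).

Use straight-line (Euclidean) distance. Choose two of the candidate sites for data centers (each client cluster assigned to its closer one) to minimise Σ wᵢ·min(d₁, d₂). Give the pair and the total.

Evaluate every pair (each demand assigned to the nearer of the two):
  {α, β}: total = 963.6
  {α, δ}: total = 988.8
  {α, γ}: total = 992.3
  {β, δ}: total = 1332.9
  {β, γ}: total = 1336.4
  {γ, δ}: total = 1492.9
Best pair: {α, β} with total 963.6.

{α, β}, total 963.6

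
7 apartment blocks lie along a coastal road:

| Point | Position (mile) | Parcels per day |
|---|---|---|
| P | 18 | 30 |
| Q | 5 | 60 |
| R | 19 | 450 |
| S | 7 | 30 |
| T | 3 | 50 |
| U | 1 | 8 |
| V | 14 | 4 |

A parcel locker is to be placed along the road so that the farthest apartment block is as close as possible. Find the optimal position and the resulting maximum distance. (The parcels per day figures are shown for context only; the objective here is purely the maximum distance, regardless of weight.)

location 10, max distance 9

The 1-center on a line is the midpoint of the two extreme points: leftmost at 1, rightmost at 19.
Optimal location = (1 + 19)/2 = 10; maximum distance = (19 − 1)/2 = 9.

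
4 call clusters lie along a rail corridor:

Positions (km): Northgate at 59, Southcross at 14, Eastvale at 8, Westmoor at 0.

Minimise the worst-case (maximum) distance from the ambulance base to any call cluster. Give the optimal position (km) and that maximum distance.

The 1-center on a line is the midpoint of the two extreme points: leftmost at 0, rightmost at 59.
Optimal location = (0 + 59)/2 = 29.5; maximum distance = (59 − 0)/2 = 29.5.

location 29.5, max distance 29.5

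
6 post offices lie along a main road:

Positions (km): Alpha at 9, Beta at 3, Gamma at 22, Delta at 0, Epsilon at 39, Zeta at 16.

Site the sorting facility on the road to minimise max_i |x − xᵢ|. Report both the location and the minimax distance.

location 19.5, max distance 19.5

The 1-center on a line is the midpoint of the two extreme points: leftmost at 0, rightmost at 39.
Optimal location = (0 + 39)/2 = 19.5; maximum distance = (39 − 0)/2 = 19.5.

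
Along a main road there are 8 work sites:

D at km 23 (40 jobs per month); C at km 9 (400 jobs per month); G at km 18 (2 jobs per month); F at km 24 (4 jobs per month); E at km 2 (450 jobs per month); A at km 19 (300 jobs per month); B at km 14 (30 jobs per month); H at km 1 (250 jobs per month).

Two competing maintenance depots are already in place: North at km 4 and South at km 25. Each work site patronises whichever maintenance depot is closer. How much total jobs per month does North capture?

The indifferent point is the midpoint (4+25)/2 = 14.5; work sites left of it (closer to North at 4) go to North, those right go to South.
  H at 1 (w=250) → North
  E at 2 (w=450) → North
  C at 9 (w=400) → North
  B at 14 (w=30) → North
  G at 18 (w=2) → South
  A at 19 (w=300) → South
  D at 23 (w=40) → South
  F at 24 (w=4) → South
North captures 1130; South captures 346.

1130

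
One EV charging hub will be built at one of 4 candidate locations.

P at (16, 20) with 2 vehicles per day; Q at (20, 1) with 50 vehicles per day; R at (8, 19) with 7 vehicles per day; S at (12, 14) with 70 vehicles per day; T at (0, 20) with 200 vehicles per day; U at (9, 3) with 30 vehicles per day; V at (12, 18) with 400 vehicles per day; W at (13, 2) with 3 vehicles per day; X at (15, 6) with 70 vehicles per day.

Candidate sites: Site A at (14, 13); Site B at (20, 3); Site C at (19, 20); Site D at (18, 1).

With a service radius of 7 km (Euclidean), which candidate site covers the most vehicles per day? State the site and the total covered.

Site A, covering 470

Coverage radius r = 7 km; a point is covered iff (Δx)²+(Δy)² ≤ 7² = 49.
  Site A (14, 13): covers {S, V} → 470
  Site B (20, 3): covers {Q, X} → 120
  Site C (19, 20): covers {P} → 2
  Site D (18, 1): covers {Q, W, X} → 123
Maximum coverage at Site A: 470 vehicles per day.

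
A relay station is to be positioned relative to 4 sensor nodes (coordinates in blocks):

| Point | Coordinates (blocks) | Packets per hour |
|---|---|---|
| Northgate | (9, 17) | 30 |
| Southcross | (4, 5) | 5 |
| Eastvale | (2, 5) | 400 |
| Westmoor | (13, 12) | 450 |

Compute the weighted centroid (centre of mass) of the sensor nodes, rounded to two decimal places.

(7.84, 8.97)

The minimiser of Σwᵢ‖p−pᵢ‖² is the weighted centroid p* = (Σwᵢpᵢ)/(Σwᵢ).
Σwᵢ = 885.
Σwᵢxᵢ = 30·9 + 5·4 + 400·2 + 450·13 = 6940.
Σwᵢyᵢ = 30·17 + 5·5 + 400·5 + 450·12 = 7935.
x* = 6940/885 = 7.84, y* = 7935/885 = 8.97.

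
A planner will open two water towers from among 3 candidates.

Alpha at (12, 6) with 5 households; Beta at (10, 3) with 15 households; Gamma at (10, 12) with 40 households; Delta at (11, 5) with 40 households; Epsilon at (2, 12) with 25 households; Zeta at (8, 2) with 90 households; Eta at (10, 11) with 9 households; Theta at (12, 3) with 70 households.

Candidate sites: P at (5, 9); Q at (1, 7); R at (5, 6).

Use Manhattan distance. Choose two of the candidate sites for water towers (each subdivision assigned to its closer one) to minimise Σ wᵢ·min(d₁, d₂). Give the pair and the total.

{P, R}, total 2298

Evaluate every pair (each demand assigned to the nearer of the two):
  {P, R}: total = 2298
  {Q, R}: total = 2445
  {P, Q}: total = 2958
Best pair: {P, R} with total 2298.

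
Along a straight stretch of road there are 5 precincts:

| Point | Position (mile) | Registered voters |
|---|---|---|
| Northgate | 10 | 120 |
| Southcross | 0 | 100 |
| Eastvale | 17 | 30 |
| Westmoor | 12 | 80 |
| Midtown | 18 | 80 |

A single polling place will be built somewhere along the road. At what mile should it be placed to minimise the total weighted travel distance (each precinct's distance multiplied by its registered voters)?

x = 10

For a sum of weighted absolute distances on a line, the optimum is the weighted median (not the mean). Total weight W = 410; half-weight = 205.
Sort by position and accumulate weight:
  mile 0 (Southcross, w=100) → cum 100
  mile 10 (Northgate, w=120) → cum 220  ≥ 205 → median here
  mile 12 (Westmoor, w=80) → cum 300
  mile 17 (Eastvale, w=30) → cum 330
  mile 18 (Midtown, w=80) → cum 410
Optimal location: mile 10.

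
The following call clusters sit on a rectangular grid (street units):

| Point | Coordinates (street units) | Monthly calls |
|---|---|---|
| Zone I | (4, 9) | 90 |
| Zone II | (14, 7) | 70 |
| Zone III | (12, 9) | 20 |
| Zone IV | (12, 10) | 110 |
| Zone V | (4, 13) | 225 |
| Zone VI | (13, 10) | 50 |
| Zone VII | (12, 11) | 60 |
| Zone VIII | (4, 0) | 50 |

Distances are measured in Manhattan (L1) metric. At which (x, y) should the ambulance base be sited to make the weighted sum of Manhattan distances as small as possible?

(4, 10)

Manhattan distance separates: Σwᵢ(|x−xᵢ|+|y−yᵢ|) = Σwᵢ|x−xᵢ| + Σwᵢ|y−yᵢ|, so x and y are optimised independently as 1-D weighted medians.
Total weight W = 675; half = 337.5.
x-coordinate, sorted with cumulative weight:
  x=4 (Zone I, w=90) cum 90
  x=4 (Zone V, w=225) cum 315
  x=4 (Zone VIII, w=50) cum 365  ← median
  x=12 (Zone III, w=20) cum 385
  x=12 (Zone IV, w=110) cum 495
  x=12 (Zone VII, w=60) cum 555
  x=13 (Zone VI, w=50) cum 605
  x=14 (Zone II, w=70) cum 675
⇒ x* = 4
y-coordinate, sorted with cumulative weight:
  y=0 (Zone VIII, w=50) cum 50
  y=7 (Zone II, w=70) cum 120
  y=9 (Zone I, w=90) cum 210
  y=9 (Zone III, w=20) cum 230
  y=10 (Zone IV, w=110) cum 340  ← median
  y=10 (Zone VI, w=50) cum 390
  y=11 (Zone VII, w=60) cum 450
  y=13 (Zone V, w=225) cum 675
⇒ y* = 10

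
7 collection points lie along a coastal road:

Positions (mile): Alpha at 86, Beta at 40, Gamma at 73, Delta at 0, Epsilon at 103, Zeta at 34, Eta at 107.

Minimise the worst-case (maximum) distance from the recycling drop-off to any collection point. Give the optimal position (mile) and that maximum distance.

The 1-center on a line is the midpoint of the two extreme points: leftmost at 0, rightmost at 107.
Optimal location = (0 + 107)/2 = 53.5; maximum distance = (107 − 0)/2 = 53.5.

location 53.5, max distance 53.5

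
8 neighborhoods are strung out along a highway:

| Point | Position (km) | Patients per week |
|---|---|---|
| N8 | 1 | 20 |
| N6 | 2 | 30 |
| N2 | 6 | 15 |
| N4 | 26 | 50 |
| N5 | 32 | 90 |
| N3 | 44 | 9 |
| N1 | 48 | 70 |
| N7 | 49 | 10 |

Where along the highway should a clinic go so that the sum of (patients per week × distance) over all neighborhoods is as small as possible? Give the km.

x = 32

For a sum of weighted absolute distances on a line, the optimum is the weighted median (not the mean). Total weight W = 294; half-weight = 147.
Sort by position and accumulate weight:
  km 1 (N8, w=20) → cum 20
  km 2 (N6, w=30) → cum 50
  km 6 (N2, w=15) → cum 65
  km 26 (N4, w=50) → cum 115
  km 32 (N5, w=90) → cum 205  ≥ 147 → median here
  km 44 (N3, w=9) → cum 214
  km 48 (N1, w=70) → cum 284
  km 49 (N7, w=10) → cum 294
Optimal location: km 32.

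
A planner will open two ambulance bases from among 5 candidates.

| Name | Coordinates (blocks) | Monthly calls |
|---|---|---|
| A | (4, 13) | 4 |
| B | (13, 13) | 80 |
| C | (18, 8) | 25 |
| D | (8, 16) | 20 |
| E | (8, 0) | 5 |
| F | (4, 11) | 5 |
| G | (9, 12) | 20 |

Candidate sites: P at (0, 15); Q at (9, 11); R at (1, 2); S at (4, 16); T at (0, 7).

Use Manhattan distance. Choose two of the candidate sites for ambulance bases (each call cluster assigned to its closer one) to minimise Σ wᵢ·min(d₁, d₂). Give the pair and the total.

Evaluate every pair (each demand assigned to the nearer of the two):
  {Q, S}: total = 977
  {Q, R}: total = 1018
  {P, Q}: total = 1029
  {Q, T}: total = 1033
  {S, T}: total = 1807
  {R, S}: total = 1852
  {P, S}: total = 1907
  {P, T}: total = 2234
  {P, R}: total = 2304
  {R, T}: total = 2740
Best pair: {Q, S} with total 977.

{Q, S}, total 977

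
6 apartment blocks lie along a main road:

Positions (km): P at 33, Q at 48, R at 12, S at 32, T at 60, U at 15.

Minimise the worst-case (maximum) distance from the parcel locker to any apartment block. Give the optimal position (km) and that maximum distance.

location 36, max distance 24

The 1-center on a line is the midpoint of the two extreme points: leftmost at 12, rightmost at 60.
Optimal location = (12 + 60)/2 = 36; maximum distance = (60 − 12)/2 = 24.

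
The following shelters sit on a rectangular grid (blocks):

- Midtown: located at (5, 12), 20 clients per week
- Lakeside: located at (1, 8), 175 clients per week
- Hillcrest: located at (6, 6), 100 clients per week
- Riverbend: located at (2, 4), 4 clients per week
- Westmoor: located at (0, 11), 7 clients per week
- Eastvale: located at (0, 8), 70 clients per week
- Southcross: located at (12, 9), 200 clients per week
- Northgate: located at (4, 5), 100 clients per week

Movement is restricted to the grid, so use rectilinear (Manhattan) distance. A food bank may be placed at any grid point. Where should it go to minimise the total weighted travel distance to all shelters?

Manhattan distance separates: Σwᵢ(|x−xᵢ|+|y−yᵢ|) = Σwᵢ|x−xᵢ| + Σwᵢ|y−yᵢ|, so x and y are optimised independently as 1-D weighted medians.
Total weight W = 676; half = 338.
x-coordinate, sorted with cumulative weight:
  x=0 (Westmoor, w=7) cum 7
  x=0 (Eastvale, w=70) cum 77
  x=1 (Lakeside, w=175) cum 252
  x=2 (Riverbend, w=4) cum 256
  x=4 (Northgate, w=100) cum 356  ← median
  x=5 (Midtown, w=20) cum 376
  x=6 (Hillcrest, w=100) cum 476
  x=12 (Southcross, w=200) cum 676
⇒ x* = 4
y-coordinate, sorted with cumulative weight:
  y=4 (Riverbend, w=4) cum 4
  y=5 (Northgate, w=100) cum 104
  y=6 (Hillcrest, w=100) cum 204
  y=8 (Lakeside, w=175) cum 379  ← median
  y=8 (Eastvale, w=70) cum 449
  y=9 (Southcross, w=200) cum 649
  y=11 (Westmoor, w=7) cum 656
  y=12 (Midtown, w=20) cum 676
⇒ y* = 8

(4, 8)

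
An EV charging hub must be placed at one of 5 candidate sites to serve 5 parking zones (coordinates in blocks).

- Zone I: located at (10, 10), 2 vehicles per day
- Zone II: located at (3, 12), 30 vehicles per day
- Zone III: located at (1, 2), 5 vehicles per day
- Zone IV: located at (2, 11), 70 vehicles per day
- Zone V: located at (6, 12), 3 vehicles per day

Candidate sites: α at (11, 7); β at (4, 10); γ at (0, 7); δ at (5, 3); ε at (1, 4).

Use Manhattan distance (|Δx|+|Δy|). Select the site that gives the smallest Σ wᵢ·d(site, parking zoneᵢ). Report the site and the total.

β, total 379 blocks

Total weighted distance at each candidate:
  α (11, 7): total = 1413
  β (4, 10): total = 379
  γ (0, 7): total = 749
  δ (5, 3): total = 1179
  ε (1, 4): total = 939
Minimum is at β with total 379 blocks.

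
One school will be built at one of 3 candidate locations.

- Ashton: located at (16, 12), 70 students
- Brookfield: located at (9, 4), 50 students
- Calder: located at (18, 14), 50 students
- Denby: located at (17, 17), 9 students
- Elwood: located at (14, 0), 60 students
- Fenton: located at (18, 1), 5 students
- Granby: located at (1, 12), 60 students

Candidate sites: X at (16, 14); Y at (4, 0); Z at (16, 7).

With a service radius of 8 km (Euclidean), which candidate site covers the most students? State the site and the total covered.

Coverage radius r = 8 km; a point is covered iff (Δx)²+(Δy)² ≤ 8² = 64.
  X (16, 14): covers {Ashton, Calder, Denby} → 129
  Y (4, 0): covers {Brookfield} → 50
  Z (16, 7): covers {Ashton, Brookfield, Calder, Elwood, Fenton} → 235
Maximum coverage at Z: 235 students.

Z, covering 235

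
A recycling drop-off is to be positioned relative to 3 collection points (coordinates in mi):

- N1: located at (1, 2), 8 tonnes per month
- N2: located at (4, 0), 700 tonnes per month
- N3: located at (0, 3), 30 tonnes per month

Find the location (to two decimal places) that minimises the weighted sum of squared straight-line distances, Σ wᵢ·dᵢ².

The minimiser of Σwᵢ‖p−pᵢ‖² is the weighted centroid p* = (Σwᵢpᵢ)/(Σwᵢ).
Σwᵢ = 738.
Σwᵢxᵢ = 8·1 + 700·4 + 30·0 = 2808.
Σwᵢyᵢ = 8·2 + 700·0 + 30·3 = 106.
x* = 2808/738 = 3.80, y* = 106/738 = 0.14.

(3.80, 0.14)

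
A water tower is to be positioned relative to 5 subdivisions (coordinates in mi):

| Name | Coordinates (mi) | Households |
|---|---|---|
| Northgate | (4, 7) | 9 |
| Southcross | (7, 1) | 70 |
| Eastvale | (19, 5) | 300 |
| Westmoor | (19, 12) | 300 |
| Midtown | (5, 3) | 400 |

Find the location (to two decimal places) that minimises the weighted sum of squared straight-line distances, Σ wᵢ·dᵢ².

(12.91, 5.96)

The minimiser of Σwᵢ‖p−pᵢ‖² is the weighted centroid p* = (Σwᵢpᵢ)/(Σwᵢ).
Σwᵢ = 1079.
Σwᵢxᵢ = 9·4 + 70·7 + 300·19 + 300·19 + 400·5 = 13926.
Σwᵢyᵢ = 9·7 + 70·1 + 300·5 + 300·12 + 400·3 = 6433.
x* = 13926/1079 = 12.91, y* = 6433/1079 = 5.96.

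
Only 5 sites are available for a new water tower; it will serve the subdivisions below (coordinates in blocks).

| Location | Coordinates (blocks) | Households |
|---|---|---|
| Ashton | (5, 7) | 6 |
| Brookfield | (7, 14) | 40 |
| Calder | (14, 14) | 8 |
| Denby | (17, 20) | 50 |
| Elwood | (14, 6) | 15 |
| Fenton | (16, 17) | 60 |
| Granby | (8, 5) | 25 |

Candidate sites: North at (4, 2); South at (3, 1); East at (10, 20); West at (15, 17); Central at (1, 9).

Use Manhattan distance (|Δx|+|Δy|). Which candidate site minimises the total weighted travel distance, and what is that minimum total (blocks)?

West, total 1557 blocks

Total weighted distance at each candidate:
  North (4, 2): total = 4367
  South (3, 1): total = 4775
  East (10, 20): total = 2133
  West (15, 17): total = 1557
  Central (1, 9): total = 3865
Minimum is at West with total 1557 blocks.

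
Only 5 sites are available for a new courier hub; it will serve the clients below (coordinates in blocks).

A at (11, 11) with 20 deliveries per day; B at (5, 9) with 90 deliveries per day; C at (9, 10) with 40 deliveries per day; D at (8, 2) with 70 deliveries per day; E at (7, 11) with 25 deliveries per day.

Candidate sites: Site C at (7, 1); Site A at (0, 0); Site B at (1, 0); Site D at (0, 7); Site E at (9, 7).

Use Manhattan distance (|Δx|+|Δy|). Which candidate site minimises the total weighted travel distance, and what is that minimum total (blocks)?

Site E, total 1350 blocks

Total weighted distance at each candidate:
  Site C (7, 1): total = 2010
  Site A (0, 0): total = 3610
  Site B (1, 0): total = 3365
  Site D (0, 7): total = 2595
  Site E (9, 7): total = 1350
Minimum is at Site E with total 1350 blocks.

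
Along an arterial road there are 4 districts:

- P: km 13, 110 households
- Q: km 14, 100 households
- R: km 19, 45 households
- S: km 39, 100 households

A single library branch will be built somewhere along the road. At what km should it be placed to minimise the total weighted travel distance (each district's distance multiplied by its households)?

x = 14

For a sum of weighted absolute distances on a line, the optimum is the weighted median (not the mean). Total weight W = 355; half-weight = 177.5.
Sort by position and accumulate weight:
  km 13 (P, w=110) → cum 110
  km 14 (Q, w=100) → cum 210  ≥ 177.5 → median here
  km 19 (R, w=45) → cum 255
  km 39 (S, w=100) → cum 355
Optimal location: km 14.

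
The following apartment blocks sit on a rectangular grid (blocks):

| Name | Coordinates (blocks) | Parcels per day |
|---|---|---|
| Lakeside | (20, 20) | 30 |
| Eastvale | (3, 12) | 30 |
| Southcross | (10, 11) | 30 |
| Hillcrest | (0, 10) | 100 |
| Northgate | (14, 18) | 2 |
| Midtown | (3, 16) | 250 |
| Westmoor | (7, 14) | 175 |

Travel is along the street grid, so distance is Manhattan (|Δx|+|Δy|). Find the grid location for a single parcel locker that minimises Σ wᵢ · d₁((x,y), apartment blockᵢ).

(3, 14)

Manhattan distance separates: Σwᵢ(|x−xᵢ|+|y−yᵢ|) = Σwᵢ|x−xᵢ| + Σwᵢ|y−yᵢ|, so x and y are optimised independently as 1-D weighted medians.
Total weight W = 617; half = 308.5.
x-coordinate, sorted with cumulative weight:
  x=0 (Hillcrest, w=100) cum 100
  x=3 (Eastvale, w=30) cum 130
  x=3 (Midtown, w=250) cum 380  ← median
  x=7 (Westmoor, w=175) cum 555
  x=10 (Southcross, w=30) cum 585
  x=14 (Northgate, w=2) cum 587
  x=20 (Lakeside, w=30) cum 617
⇒ x* = 3
y-coordinate, sorted with cumulative weight:
  y=10 (Hillcrest, w=100) cum 100
  y=11 (Southcross, w=30) cum 130
  y=12 (Eastvale, w=30) cum 160
  y=14 (Westmoor, w=175) cum 335  ← median
  y=16 (Midtown, w=250) cum 585
  y=18 (Northgate, w=2) cum 587
  y=20 (Lakeside, w=30) cum 617
⇒ y* = 14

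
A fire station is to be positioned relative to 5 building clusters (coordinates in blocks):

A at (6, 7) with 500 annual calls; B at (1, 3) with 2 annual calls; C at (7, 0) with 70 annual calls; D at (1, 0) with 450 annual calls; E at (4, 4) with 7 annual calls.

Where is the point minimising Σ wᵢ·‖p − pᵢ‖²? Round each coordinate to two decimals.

The minimiser of Σwᵢ‖p−pᵢ‖² is the weighted centroid p* = (Σwᵢpᵢ)/(Σwᵢ).
Σwᵢ = 1029.
Σwᵢxᵢ = 500·6 + 2·1 + 70·7 + 450·1 + 7·4 = 3970.
Σwᵢyᵢ = 500·7 + 2·3 + 70·0 + 450·0 + 7·4 = 3534.
x* = 3970/1029 = 3.86, y* = 3534/1029 = 3.43.

(3.86, 3.43)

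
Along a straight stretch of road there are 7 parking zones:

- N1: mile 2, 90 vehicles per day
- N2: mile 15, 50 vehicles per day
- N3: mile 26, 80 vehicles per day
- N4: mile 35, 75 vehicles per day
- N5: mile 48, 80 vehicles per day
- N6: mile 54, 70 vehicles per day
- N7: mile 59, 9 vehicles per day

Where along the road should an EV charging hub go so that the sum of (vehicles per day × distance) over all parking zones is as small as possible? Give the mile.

For a sum of weighted absolute distances on a line, the optimum is the weighted median (not the mean). Total weight W = 454; half-weight = 227.
Sort by position and accumulate weight:
  mile 2 (N1, w=90) → cum 90
  mile 15 (N2, w=50) → cum 140
  mile 26 (N3, w=80) → cum 220
  mile 35 (N4, w=75) → cum 295  ≥ 227 → median here
  mile 48 (N5, w=80) → cum 375
  mile 54 (N6, w=70) → cum 445
  mile 59 (N7, w=9) → cum 454
Optimal location: mile 35.

x = 35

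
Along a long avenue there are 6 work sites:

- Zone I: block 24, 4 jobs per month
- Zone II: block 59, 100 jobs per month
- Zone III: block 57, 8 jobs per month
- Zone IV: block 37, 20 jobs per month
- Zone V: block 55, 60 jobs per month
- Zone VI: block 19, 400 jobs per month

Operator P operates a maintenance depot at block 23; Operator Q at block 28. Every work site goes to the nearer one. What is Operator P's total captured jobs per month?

404

The indifferent point is the midpoint (23+28)/2 = 25.5; work sites left of it (closer to Operator P at 23) go to Operator P, those right go to Operator Q.
  Zone VI at 19 (w=400) → Operator P
  Zone I at 24 (w=4) → Operator P
  Zone IV at 37 (w=20) → Operator Q
  Zone V at 55 (w=60) → Operator Q
  Zone III at 57 (w=8) → Operator Q
  Zone II at 59 (w=100) → Operator Q
Operator P captures 404; Operator Q captures 188.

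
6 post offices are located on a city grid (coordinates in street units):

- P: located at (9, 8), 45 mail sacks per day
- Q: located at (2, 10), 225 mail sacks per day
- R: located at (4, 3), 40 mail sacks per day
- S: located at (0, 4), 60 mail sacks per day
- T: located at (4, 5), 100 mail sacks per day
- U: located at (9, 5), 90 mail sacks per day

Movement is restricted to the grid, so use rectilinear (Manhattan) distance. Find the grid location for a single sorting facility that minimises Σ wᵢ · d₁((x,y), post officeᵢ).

Manhattan distance separates: Σwᵢ(|x−xᵢ|+|y−yᵢ|) = Σwᵢ|x−xᵢ| + Σwᵢ|y−yᵢ|, so x and y are optimised independently as 1-D weighted medians.
Total weight W = 560; half = 280.
x-coordinate, sorted with cumulative weight:
  x=0 (S, w=60) cum 60
  x=2 (Q, w=225) cum 285  ← median
  x=4 (R, w=40) cum 325
  x=4 (T, w=100) cum 425
  x=9 (P, w=45) cum 470
  x=9 (U, w=90) cum 560
⇒ x* = 2
y-coordinate, sorted with cumulative weight:
  y=3 (R, w=40) cum 40
  y=4 (S, w=60) cum 100
  y=5 (T, w=100) cum 200
  y=5 (U, w=90) cum 290  ← median
  y=8 (P, w=45) cum 335
  y=10 (Q, w=225) cum 560
⇒ y* = 5

(2, 5)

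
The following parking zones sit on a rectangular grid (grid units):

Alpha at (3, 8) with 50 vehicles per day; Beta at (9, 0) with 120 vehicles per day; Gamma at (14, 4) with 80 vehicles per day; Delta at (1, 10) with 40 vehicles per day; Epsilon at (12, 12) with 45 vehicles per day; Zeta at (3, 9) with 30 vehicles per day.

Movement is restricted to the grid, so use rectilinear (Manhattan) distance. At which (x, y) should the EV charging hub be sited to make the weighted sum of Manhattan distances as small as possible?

(9, 4)

Manhattan distance separates: Σwᵢ(|x−xᵢ|+|y−yᵢ|) = Σwᵢ|x−xᵢ| + Σwᵢ|y−yᵢ|, so x and y are optimised independently as 1-D weighted medians.
Total weight W = 365; half = 182.5.
x-coordinate, sorted with cumulative weight:
  x=1 (Delta, w=40) cum 40
  x=3 (Alpha, w=50) cum 90
  x=3 (Zeta, w=30) cum 120
  x=9 (Beta, w=120) cum 240  ← median
  x=12 (Epsilon, w=45) cum 285
  x=14 (Gamma, w=80) cum 365
⇒ x* = 9
y-coordinate, sorted with cumulative weight:
  y=0 (Beta, w=120) cum 120
  y=4 (Gamma, w=80) cum 200  ← median
  y=8 (Alpha, w=50) cum 250
  y=9 (Zeta, w=30) cum 280
  y=10 (Delta, w=40) cum 320
  y=12 (Epsilon, w=45) cum 365
⇒ y* = 4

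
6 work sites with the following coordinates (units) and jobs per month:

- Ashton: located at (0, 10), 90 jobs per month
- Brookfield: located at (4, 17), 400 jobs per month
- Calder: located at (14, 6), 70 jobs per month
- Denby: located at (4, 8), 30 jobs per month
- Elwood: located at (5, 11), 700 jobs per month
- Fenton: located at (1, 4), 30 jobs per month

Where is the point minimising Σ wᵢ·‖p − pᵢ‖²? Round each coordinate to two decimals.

The minimiser of Σwᵢ‖p−pᵢ‖² is the weighted centroid p* = (Σwᵢpᵢ)/(Σwᵢ).
Σwᵢ = 1320.
Σwᵢxᵢ = 90·0 + 400·4 + 70·14 + 30·4 + 700·5 + 30·1 = 6230.
Σwᵢyᵢ = 90·10 + 400·17 + 70·6 + 30·8 + 700·11 + 30·4 = 16180.
x* = 6230/1320 = 4.72, y* = 16180/1320 = 12.26.

(4.72, 12.26)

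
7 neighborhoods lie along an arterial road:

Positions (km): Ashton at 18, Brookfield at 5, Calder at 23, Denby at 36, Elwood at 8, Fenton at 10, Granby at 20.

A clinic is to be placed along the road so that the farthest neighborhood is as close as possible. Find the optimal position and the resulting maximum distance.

The 1-center on a line is the midpoint of the two extreme points: leftmost at 5, rightmost at 36.
Optimal location = (5 + 36)/2 = 20.5; maximum distance = (36 − 5)/2 = 15.5.

location 20.5, max distance 15.5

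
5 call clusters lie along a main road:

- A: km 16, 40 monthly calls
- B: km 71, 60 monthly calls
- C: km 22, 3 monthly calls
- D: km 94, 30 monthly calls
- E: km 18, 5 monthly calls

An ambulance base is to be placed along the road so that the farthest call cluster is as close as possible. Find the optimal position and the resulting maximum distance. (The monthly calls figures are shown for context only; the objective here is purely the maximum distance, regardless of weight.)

location 55, max distance 39

The 1-center on a line is the midpoint of the two extreme points: leftmost at 16, rightmost at 94.
Optimal location = (16 + 94)/2 = 55; maximum distance = (94 − 16)/2 = 39.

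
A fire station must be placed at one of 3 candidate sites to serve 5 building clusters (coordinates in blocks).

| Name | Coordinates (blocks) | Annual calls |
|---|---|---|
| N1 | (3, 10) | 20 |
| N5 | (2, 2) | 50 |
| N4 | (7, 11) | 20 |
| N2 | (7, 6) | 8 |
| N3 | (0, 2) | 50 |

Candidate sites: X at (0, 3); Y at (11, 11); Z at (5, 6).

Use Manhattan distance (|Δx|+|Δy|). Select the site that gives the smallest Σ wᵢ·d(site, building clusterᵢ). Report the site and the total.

X, total 780 blocks

Total weighted distance at each candidate:
  X (0, 3): total = 780
  Y (11, 11): total = 2232
  Z (5, 6): total = 1076
Minimum is at X with total 780 blocks.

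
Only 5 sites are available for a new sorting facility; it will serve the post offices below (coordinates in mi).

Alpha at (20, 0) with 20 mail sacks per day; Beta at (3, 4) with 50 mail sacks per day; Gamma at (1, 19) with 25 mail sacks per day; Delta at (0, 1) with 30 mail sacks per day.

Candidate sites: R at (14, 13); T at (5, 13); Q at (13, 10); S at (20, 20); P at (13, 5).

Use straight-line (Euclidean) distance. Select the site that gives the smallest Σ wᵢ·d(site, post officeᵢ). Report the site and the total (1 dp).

T, total 1428.2 mi

Total weighted distance at each candidate:
  R (14, 13): total = 1908.1
  T (5, 13): total = 1428.2
  Q (13, 10): total = 1676.6
  S (20, 20): total = 2870.5
  P (13, 5): total = 1543.6
Minimum is at T with total 1428.2 mi.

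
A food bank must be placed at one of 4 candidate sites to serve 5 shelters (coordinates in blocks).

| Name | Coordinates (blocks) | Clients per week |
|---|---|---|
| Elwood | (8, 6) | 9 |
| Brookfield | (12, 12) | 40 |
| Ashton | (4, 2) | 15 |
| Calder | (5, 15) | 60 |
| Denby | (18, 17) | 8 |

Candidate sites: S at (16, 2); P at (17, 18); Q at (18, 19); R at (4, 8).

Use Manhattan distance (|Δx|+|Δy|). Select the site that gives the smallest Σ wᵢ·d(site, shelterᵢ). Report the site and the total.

R, total 1288 blocks

Total weighted distance at each candidate:
  S (16, 2): total = 2424
  P (17, 18): total = 1980
  Q (18, 19): total = 2228
  R (4, 8): total = 1288
Minimum is at R with total 1288 blocks.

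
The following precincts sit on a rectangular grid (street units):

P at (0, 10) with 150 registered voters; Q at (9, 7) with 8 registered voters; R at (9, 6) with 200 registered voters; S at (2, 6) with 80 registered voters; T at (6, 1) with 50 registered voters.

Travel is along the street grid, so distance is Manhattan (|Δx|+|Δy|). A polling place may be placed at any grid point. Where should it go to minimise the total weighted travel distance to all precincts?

Manhattan distance separates: Σwᵢ(|x−xᵢ|+|y−yᵢ|) = Σwᵢ|x−xᵢ| + Σwᵢ|y−yᵢ|, so x and y are optimised independently as 1-D weighted medians.
Total weight W = 488; half = 244.
x-coordinate, sorted with cumulative weight:
  x=0 (P, w=150) cum 150
  x=2 (S, w=80) cum 230
  x=6 (T, w=50) cum 280  ← median
  x=9 (Q, w=8) cum 288
  x=9 (R, w=200) cum 488
⇒ x* = 6
y-coordinate, sorted with cumulative weight:
  y=1 (T, w=50) cum 50
  y=6 (R, w=200) cum 250  ← median
  y=6 (S, w=80) cum 330
  y=7 (Q, w=8) cum 338
  y=10 (P, w=150) cum 488
⇒ y* = 6

(6, 6)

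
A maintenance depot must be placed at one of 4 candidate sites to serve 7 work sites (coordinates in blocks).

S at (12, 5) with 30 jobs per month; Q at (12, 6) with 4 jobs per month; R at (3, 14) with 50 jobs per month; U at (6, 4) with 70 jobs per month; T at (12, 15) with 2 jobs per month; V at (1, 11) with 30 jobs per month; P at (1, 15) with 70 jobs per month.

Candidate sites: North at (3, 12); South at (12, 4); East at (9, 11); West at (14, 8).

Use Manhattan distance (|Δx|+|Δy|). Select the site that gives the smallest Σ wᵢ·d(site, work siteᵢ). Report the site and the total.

Total weighted distance at each candidate:
  North (3, 12): total = 1874
  South (12, 4): total = 3510
  East (9, 11): total = 2546
  West (14, 8): total = 3754
Minimum is at North with total 1874 blocks.

North, total 1874 blocks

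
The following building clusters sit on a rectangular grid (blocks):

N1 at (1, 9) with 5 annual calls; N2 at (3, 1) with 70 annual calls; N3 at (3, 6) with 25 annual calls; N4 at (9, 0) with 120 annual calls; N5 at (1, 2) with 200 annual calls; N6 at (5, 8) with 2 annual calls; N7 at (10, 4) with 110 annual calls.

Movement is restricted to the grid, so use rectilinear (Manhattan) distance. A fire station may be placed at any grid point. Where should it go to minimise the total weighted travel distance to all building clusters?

Manhattan distance separates: Σwᵢ(|x−xᵢ|+|y−yᵢ|) = Σwᵢ|x−xᵢ| + Σwᵢ|y−yᵢ|, so x and y are optimised independently as 1-D weighted medians.
Total weight W = 532; half = 266.
x-coordinate, sorted with cumulative weight:
  x=1 (N1, w=5) cum 5
  x=1 (N5, w=200) cum 205
  x=3 (N2, w=70) cum 275  ← median
  x=3 (N3, w=25) cum 300
  x=5 (N6, w=2) cum 302
  x=9 (N4, w=120) cum 422
  x=10 (N7, w=110) cum 532
⇒ x* = 3
y-coordinate, sorted with cumulative weight:
  y=0 (N4, w=120) cum 120
  y=1 (N2, w=70) cum 190
  y=2 (N5, w=200) cum 390  ← median
  y=4 (N7, w=110) cum 500
  y=6 (N3, w=25) cum 525
  y=8 (N6, w=2) cum 527
  y=9 (N1, w=5) cum 532
⇒ y* = 2

(3, 2)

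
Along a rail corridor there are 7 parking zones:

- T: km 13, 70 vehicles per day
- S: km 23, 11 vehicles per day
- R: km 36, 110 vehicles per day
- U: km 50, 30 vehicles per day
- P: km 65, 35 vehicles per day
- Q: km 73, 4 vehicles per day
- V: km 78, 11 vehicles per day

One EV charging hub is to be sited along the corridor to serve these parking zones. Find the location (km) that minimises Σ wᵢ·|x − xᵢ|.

For a sum of weighted absolute distances on a line, the optimum is the weighted median (not the mean). Total weight W = 271; half-weight = 135.5.
Sort by position and accumulate weight:
  km 13 (T, w=70) → cum 70
  km 23 (S, w=11) → cum 81
  km 36 (R, w=110) → cum 191  ≥ 135.5 → median here
  km 50 (U, w=30) → cum 221
  km 65 (P, w=35) → cum 256
  km 73 (Q, w=4) → cum 260
  km 78 (V, w=11) → cum 271
Optimal location: km 36.

x = 36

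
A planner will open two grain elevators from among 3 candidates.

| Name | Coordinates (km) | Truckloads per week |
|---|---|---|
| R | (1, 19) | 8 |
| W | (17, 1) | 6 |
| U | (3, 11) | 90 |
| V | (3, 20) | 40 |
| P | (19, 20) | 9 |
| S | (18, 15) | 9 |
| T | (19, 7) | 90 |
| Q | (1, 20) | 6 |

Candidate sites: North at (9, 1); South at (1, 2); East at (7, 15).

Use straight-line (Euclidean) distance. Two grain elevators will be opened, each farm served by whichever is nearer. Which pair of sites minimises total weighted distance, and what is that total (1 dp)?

{North, East}, total 2183.4

Evaluate every pair (each demand assigned to the nearer of the two):
  {North, East}: total = 2183.4
  {South, East}: total = 2480.0
  {North, South}: total = 3238.8
Best pair: {North, East} with total 2183.4.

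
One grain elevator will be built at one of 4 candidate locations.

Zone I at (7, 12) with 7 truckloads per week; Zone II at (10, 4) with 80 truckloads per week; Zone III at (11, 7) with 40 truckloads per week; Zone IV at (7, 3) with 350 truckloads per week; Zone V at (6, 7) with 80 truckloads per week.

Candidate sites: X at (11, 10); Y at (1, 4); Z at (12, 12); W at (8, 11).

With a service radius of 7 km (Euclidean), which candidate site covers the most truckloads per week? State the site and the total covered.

Coverage radius r = 7 km; a point is covered iff (Δx)²+(Δy)² ≤ 7² = 49.
  X (11, 10): covers {Zone I, Zone II, Zone III, Zone V} → 207
  Y (1, 4): covers {Zone IV, Zone V} → 430
  Z (12, 12): covers {Zone I, Zone III} → 47
  W (8, 11): covers {Zone I, Zone III, Zone V} → 127
Maximum coverage at Y: 430 truckloads per week.

Y, covering 430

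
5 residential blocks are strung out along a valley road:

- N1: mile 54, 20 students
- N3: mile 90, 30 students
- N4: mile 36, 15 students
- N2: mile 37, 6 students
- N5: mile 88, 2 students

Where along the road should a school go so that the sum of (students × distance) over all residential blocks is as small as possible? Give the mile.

For a sum of weighted absolute distances on a line, the optimum is the weighted median (not the mean). Total weight W = 73; half-weight = 36.5.
Sort by position and accumulate weight:
  mile 36 (N4, w=15) → cum 15
  mile 37 (N2, w=6) → cum 21
  mile 54 (N1, w=20) → cum 41  ≥ 36.5 → median here
  mile 88 (N5, w=2) → cum 43
  mile 90 (N3, w=30) → cum 73
Optimal location: mile 54.

x = 54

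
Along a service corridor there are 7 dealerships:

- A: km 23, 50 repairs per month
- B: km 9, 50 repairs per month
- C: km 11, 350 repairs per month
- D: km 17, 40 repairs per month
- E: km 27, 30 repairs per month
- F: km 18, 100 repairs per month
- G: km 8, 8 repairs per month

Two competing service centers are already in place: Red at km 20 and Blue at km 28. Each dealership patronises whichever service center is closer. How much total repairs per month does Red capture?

The indifferent point is the midpoint (20+28)/2 = 24; dealerships left of it (closer to Red at 20) go to Red, those right go to Blue.
  G at 8 (w=8) → Red
  B at 9 (w=50) → Red
  C at 11 (w=350) → Red
  D at 17 (w=40) → Red
  F at 18 (w=100) → Red
  A at 23 (w=50) → Red
  E at 27 (w=30) → Blue
Red captures 598; Blue captures 30.

598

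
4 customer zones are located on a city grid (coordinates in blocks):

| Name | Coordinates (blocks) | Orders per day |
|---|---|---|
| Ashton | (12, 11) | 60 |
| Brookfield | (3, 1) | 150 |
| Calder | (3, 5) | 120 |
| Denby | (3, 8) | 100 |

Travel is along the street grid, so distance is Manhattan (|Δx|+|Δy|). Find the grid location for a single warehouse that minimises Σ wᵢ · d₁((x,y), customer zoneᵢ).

(3, 5)

Manhattan distance separates: Σwᵢ(|x−xᵢ|+|y−yᵢ|) = Σwᵢ|x−xᵢ| + Σwᵢ|y−yᵢ|, so x and y are optimised independently as 1-D weighted medians.
Total weight W = 430; half = 215.
x-coordinate, sorted with cumulative weight:
  x=3 (Brookfield, w=150) cum 150
  x=3 (Calder, w=120) cum 270  ← median
  x=3 (Denby, w=100) cum 370
  x=12 (Ashton, w=60) cum 430
⇒ x* = 3
y-coordinate, sorted with cumulative weight:
  y=1 (Brookfield, w=150) cum 150
  y=5 (Calder, w=120) cum 270  ← median
  y=8 (Denby, w=100) cum 370
  y=11 (Ashton, w=60) cum 430
⇒ y* = 5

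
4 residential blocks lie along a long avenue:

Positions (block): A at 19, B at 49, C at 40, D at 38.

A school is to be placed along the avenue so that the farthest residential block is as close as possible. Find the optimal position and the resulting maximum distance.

The 1-center on a line is the midpoint of the two extreme points: leftmost at 19, rightmost at 49.
Optimal location = (19 + 49)/2 = 34; maximum distance = (49 − 19)/2 = 15.

location 34, max distance 15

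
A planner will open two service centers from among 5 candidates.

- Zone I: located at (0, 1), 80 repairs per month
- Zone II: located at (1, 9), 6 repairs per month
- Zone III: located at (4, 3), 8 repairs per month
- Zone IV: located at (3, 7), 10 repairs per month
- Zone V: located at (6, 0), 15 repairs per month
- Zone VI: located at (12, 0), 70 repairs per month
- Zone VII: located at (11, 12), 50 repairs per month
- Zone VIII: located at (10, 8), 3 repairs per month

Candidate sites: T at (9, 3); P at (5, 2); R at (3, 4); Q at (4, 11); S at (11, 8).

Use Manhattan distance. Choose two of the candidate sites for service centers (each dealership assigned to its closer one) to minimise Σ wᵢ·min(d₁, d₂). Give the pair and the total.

{R, S}, total 1506

Evaluate every pair (each demand assigned to the nearer of the two):
  {R, S}: total = 1506
  {P, S}: total = 1510
  {T, R}: total = 1646
  {T, P}: total = 1665
  {P, Q}: total = 1678
  {T, S}: total = 1789
  {T, Q}: total = 1928
  {R, Q}: total = 1998
  {P, R}: total = 2076
  {Q, S}: total = 2292
Best pair: {R, S} with total 1506.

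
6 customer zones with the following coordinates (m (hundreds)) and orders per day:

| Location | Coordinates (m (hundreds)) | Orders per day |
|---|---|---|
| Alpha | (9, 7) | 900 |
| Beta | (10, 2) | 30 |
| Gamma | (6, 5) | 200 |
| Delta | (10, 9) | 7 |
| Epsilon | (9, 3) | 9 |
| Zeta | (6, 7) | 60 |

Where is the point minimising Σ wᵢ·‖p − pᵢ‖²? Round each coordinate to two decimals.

The minimiser of Σwᵢ‖p−pᵢ‖² is the weighted centroid p* = (Σwᵢpᵢ)/(Σwᵢ).
Σwᵢ = 1206.
Σwᵢxᵢ = 900·9 + 30·10 + 200·6 + 7·10 + 9·9 + 60·6 = 10111.
Σwᵢyᵢ = 900·7 + 30·2 + 200·5 + 7·9 + 9·3 + 60·7 = 7870.
x* = 10111/1206 = 8.38, y* = 7870/1206 = 6.53.

(8.38, 6.53)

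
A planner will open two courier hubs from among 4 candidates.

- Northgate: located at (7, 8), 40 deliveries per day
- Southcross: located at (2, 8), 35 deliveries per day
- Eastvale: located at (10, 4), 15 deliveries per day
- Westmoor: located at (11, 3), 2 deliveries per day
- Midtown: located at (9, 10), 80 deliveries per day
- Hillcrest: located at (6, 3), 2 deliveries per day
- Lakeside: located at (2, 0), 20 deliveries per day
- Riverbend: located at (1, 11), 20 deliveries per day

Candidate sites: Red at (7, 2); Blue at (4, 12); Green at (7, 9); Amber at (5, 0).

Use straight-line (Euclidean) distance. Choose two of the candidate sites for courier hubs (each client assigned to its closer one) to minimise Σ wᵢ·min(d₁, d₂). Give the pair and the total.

{Green, Amber}, total 691.0

Evaluate every pair (each demand assigned to the nearer of the two):
  {Green, Amber}: total = 691.0
  {Red, Green}: total = 696.7
  {Blue, Green}: total = 758.6
  {Red, Blue}: total = 1023.4
  {Blue, Amber}: total = 1026.4
  {Red, Amber}: total = 1514.5
Best pair: {Green, Amber} with total 691.0.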